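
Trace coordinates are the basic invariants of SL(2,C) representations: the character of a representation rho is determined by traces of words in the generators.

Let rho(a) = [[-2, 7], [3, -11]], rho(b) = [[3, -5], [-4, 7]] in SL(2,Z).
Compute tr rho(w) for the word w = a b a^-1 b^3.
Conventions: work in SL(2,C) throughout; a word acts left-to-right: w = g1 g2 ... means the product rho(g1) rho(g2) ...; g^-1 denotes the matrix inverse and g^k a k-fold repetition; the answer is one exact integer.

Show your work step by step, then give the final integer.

rho(a) = [[-2, 7], [3, -11]]
... * rho(b) = [[3, -5], [-4, 7]]  ->  [[-34, 59], [53, -92]]
... * rho(a^-1) = [[-11, -7], [-3, -2]]  ->  [[197, 120], [-307, -187]]
... * rho(b) = [[3, -5], [-4, 7]]  ->  [[111, -145], [-173, 226]]
... * rho(b) = [[3, -5], [-4, 7]]  ->  [[913, -1570], [-1423, 2447]]
... * rho(b) = [[3, -5], [-4, 7]]  ->  [[9019, -15555], [-14057, 24244]]
tr = 9019 + 24244 = 33263

33263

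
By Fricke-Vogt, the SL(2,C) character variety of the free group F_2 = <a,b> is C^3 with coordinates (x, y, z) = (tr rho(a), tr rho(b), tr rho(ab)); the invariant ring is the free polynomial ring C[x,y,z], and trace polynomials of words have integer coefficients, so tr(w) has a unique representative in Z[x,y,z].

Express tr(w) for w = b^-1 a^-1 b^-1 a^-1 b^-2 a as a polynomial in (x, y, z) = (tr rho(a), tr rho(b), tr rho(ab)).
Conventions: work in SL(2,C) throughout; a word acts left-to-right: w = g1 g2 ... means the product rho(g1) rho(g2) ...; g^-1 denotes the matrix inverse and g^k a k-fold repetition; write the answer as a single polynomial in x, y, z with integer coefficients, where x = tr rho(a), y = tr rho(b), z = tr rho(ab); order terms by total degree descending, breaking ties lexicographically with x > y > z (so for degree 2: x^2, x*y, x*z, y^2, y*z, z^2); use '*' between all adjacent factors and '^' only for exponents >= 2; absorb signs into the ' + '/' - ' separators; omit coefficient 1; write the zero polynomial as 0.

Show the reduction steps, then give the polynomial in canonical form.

trace(a^-1) = trace(a) = x
and trace(a^-1 b) = trace(b) trace(a) - trace(b a)   [inverse elimination on a] = x*y - z
trace(b^-1 a^-1) = trace(a^-1) trace(b) - trace(a^-1 b)   [inverse elimination on b] = z
trace(b^-1 a^-1 b^-1) = trace(b^-1 a^-1) trace(b) - trace(b^-1 a^-1 b)   [inverse elimination on b] = y*z - x
trace(a b a) = trace(a) trace(b a) - trace(b)   [square of a] = x*z - y
next, trace(b a b a) = trace(a b) trace(a b) - trace(1)   [split at a repeated a] = z^2 - 2
trace(a b a b a) = trace(a) trace(b a b a) - trace(b a b)   [square of a] = x*z^2 - y*z - x
trace(a b a b a b) = trace(a b a b) trace(a b) - trace(b a)   [split at a repeated a] = z^3 - 3*z
trace(b a b a b^-1 a) = trace(a b a b a) trace(b) - trace(a b a b a b)   [inverse elimination on b] = x*y*z^2 - y^2*z - z^3 - x*y + 3*z
trace(a b a b^-1 a^-1 b) = trace(b a b a b^-1) trace(a) - trace(b a b a b^-1 a)   [inverse elimination on a] = -x*y*z^2 + x^2*z + y^2*z + z^3 - 3*z
next, trace(b a b^-1 a^-1 b^-1 a) = trace(a b a b^-1 a^-1) trace(b) - trace(a b a b^-1 a^-1 b)   [inverse elimination on b] = x*y*z^2 - x^2*z - y^2*z - z^3 + x*y + 3*z
and trace(a b^-1 a^-1 b^-1 a^-1 b) = trace(b a b^-1 a^-1 b^-1) trace(a) - trace(b a b^-1 a^-1 b^-1 a)   [inverse elimination on a] = -x*y*z^2 + x^2*z + y^2*z + z^3 - 3*z
trace(b^-1 a b^-1 a^-1 b^-1 a^-1) = trace(a b^-1 a^-1 b^-1 a^-1) trace(b) - trace(a b^-1 a^-1 b^-1 a^-1 b)   [inverse elimination on b] = x*y*z^2 - x^2*z - z^3 - x*y + 3*z
next, trace(b^-1 a^-1 b^-1 a^-1 b^-2 a) = trace(b^-1 a b^-1 a^-1 b^-1 a^-1) trace(b) - trace(b^-1 a b^-1 a^-1 b^-1 a^-1 b)   [inverse elimination on b] = x*y^2*z^2 - x^2*y*z - y*z^3 - x*y^2 + 2*y*z + x

x*y^2*z^2 - x^2*y*z - y*z^3 - x*y^2 + 2*y*z + x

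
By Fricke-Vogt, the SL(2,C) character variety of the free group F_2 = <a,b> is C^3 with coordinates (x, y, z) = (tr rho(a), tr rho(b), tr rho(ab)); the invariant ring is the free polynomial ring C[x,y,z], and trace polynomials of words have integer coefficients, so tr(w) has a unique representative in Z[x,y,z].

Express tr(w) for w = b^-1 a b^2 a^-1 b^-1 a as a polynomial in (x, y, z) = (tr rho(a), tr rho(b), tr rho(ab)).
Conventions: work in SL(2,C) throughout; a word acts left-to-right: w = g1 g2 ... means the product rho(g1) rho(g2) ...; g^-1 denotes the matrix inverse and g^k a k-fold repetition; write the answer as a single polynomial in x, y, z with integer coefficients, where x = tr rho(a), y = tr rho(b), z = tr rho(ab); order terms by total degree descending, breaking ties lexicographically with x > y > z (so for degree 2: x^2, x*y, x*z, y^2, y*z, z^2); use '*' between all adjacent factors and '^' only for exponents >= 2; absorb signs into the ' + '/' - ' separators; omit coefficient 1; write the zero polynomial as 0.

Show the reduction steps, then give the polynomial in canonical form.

next, tr(a^2 b) = tr(a) * tr(b a) - tr(b)   [square of a] = x*z - y
tr(a^3 b) = tr(a) * tr(a b a) - tr(a b)   [square of a] = x^2*z - x*y - z
and tr(a^2) = tr(a) * tr(a) - tr(1)   [square of a] = x^2 - 2
tr(a^3) = tr(a) * tr(a^2) - tr(a)   [square of a] = x^3 - 3*x
tr(a^2 b^2 a) = tr(b) * tr(a^3 b) - tr(a^3)   [square of b] = x^2*y*z - x^3 - x*y^2 - y*z + 3*x
and tr(b a b a) = tr(b a) * tr(b a) - tr(1)   [split at a repeated b] = z^2 - 2
tr(b a b) = tr(b) * tr(a b) - tr(a)   [square of b] = y*z - x
tr(a b a^2 b) = tr(a) * tr(b a b a) - tr(b a b)   [square of a] = x*z^2 - y*z - x
and tr(a^2 b^2 a b) = tr(b) * tr(a b a^2 b) - tr(a b a^2)   [square of b] = x*y*z^2 - x^2*z - y^2*z + z
and tr(b^-1 a^2 b^2 a) = tr(a^2 b^2 a) * tr(b) - tr(a^2 b^2 a b)   [inverse elimination on b] = x^2*y^2*z - x^3*y - x*y^3 - x*y*z^2 + x^2*z + 3*x*y - z
tr(a b^2 a^-1 b^-1 a) = tr(b^-1 a^2 b^2) * tr(a) - tr(b^-1 a^2 b^2 a)   [inverse elimination on a] = -x^2*y^2*z + x^3*y + x*y^3 + x*y*z^2 - 4*x*y + z
next, tr(a b a b^2 a) = tr(b) * tr(a^2 b a b) - tr(a^2 b a)   [square of b] = x*y*z^2 - x^2*z - y^2*z + z
tr(a b a b a b) = tr(a b) * tr(a b a b) - tr(a^-1 b^-1)   [split at a repeated a] = z^3 - 3*z
and tr(a b a b^2 a b) = tr(b) * tr(a b a b a b) - tr(a b a b a)   [square of b] = y*z^3 - x*z^2 - 2*y*z + x
next, tr(b^-1 a b a b^2 a) = tr(a b a b^2 a) * tr(b) - tr(a b a b^2 a b)   [inverse elimination on b] = x*y^2*z^2 - x^2*y*z - y^3*z - y*z^3 + x*z^2 + 3*y*z - x
next, tr(a b^2 a^-1 b^-1 a b) = tr(b^-1 a b a b^2) * tr(a) - tr(b^-1 a b a b^2 a)   [inverse elimination on a] = -x*y^2*z^2 + x^2*y*z + y^3*z + y*z^3 - 3*y*z - x
next, tr(b^-1 a b^2 a^-1 b^-1 a) = tr(a b^2 a^-1 b^-1 a) * tr(b) - tr(a b^2 a^-1 b^-1 a b)   [inverse elimination on b] = -x^2*y^3*z + x^3*y^2 + x*y^4 + 2*x*y^2*z^2 - x^2*y*z - y^3*z - y*z^3 - 4*x*y^2 + 4*y*z + x

-x^2*y^3*z + x^3*y^2 + x*y^4 + 2*x*y^2*z^2 - x^2*y*z - y^3*z - y*z^3 - 4*x*y^2 + 4*y*z + x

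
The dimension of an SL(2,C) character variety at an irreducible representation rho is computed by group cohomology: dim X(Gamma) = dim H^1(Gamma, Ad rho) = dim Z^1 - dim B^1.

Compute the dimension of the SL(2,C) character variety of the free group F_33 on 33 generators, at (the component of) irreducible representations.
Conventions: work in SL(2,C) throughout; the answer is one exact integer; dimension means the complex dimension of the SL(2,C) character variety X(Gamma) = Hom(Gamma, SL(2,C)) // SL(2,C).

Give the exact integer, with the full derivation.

96

The free group F_33: 33 generators, no relators.
A cocycle picks one sl_2 vector per generator freely, giving dim Z^1 = 3*33 = 99.
At an irreducible rho the centralizer of the image in sl_2 is 0, so the coboundary map sl_2 -> Z^1 is injective: dim B^1 = 3.
dim X = dim H^1 = dim Z^1 - dim B^1 = 99 - 3 = 96.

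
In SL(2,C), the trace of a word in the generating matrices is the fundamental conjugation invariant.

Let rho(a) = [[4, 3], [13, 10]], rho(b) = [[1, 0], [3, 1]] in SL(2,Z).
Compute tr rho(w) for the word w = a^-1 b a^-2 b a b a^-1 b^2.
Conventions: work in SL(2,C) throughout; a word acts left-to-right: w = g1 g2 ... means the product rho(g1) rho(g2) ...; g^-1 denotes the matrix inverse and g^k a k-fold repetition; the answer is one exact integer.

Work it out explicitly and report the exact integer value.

rho(a^-1) = [[10, -3], [-13, 4]]
... * rho(b) = [[1, 0], [3, 1]]  ->  [[1, -3], [-1, 4]]
... * rho(a^-1) = [[10, -3], [-13, 4]]  ->  [[49, -15], [-62, 19]]
... * rho(a^-1) = [[10, -3], [-13, 4]]  ->  [[685, -207], [-867, 262]]
... * rho(b) = [[1, 0], [3, 1]]  ->  [[64, -207], [-81, 262]]
... * rho(a) = [[4, 3], [13, 10]]  ->  [[-2435, -1878], [3082, 2377]]
... * rho(b) = [[1, 0], [3, 1]]  ->  [[-8069, -1878], [10213, 2377]]
... * rho(a^-1) = [[10, -3], [-13, 4]]  ->  [[-56276, 16695], [71229, -21131]]
... * rho(b) = [[1, 0], [3, 1]]  ->  [[-6191, 16695], [7836, -21131]]
... * rho(b) = [[1, 0], [3, 1]]  ->  [[43894, 16695], [-55557, -21131]]
tr = 43894 + -21131 = 22763

22763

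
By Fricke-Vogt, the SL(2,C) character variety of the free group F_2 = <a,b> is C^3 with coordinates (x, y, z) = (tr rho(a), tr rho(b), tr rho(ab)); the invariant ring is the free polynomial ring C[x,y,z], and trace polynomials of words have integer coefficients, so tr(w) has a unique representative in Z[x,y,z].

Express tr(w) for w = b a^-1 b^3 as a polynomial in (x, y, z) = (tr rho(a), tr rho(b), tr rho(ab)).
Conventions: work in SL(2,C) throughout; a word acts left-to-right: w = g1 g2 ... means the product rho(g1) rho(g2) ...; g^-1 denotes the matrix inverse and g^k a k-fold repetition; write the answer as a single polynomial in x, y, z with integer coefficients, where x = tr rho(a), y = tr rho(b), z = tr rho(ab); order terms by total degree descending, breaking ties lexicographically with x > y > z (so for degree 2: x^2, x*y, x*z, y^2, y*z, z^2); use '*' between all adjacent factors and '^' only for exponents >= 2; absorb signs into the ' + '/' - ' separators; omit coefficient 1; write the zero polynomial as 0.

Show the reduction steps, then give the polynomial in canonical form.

trace(b^2) = trace(b)*trace(b) - trace(1)  (reduce the b square) = y^2 - 2
trace(b^3) = trace(b)*trace(b^2) - trace(b)  (reduce the b square) = y^3 - 3*y
trace(b^4) = trace(b)*trace(b^3) - trace(b^2)  (reduce the b square) = y^4 - 4*y^2 + 2
trace(b a b) = trace(b)*trace(a b) - trace(a)  (reduce the b square) = y*z - x
trace(a b^3) = trace(b)*trace(b a b) - trace(b a)  (reduce the b square) = y^2*z - x*y - z
trace(b^4 a) = trace(b)*trace(a b^3) - trace(a b^2)  (reduce the b square) = y^3*z - x*y^2 - 2*y*z + x
trace(b a^-1 b^3) = trace(b^4)*trace(a) - trace(b^4 a)  (eliminate a^-1) = x*y^4 - y^3*z - 3*x*y^2 + 2*y*z + x

x*y^4 - y^3*z - 3*x*y^2 + 2*y*z + x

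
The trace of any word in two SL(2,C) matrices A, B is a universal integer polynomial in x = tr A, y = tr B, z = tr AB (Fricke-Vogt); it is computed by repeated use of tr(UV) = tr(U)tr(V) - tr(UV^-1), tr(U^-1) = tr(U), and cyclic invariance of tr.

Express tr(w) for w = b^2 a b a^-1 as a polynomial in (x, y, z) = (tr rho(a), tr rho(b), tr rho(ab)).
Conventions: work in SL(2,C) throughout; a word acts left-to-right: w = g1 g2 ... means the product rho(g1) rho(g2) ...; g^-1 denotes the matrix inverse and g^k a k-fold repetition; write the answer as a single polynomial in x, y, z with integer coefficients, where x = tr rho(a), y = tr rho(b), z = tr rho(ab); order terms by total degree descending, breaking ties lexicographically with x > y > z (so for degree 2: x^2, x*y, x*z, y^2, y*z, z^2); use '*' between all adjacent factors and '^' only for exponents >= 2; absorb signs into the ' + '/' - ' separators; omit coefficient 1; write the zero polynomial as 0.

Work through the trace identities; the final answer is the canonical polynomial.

trace(a b^2) = trace(b)*trace(a b) - trace(a)   [square of b] = y*z - x
trace(b^2 a b) = trace(b)*trace(a b^2) - trace(a b)   [square of b] = y^2*z - x*y - z
trace(a b a b) = trace(a b)*trace(a b) - trace(1)   [split at a repeated a] = z^2 - 2
trace(a b a) = trace(a)*trace(b a) - trace(b)   [square of a] = x*z - y
trace(b^2 a b a) = trace(b)*trace(a b a b) - trace(a b a)   [square of b] = y*z^2 - x*z - y
trace(b^2 a b a^-1) = trace(b^2 a b)*trace(a) - trace(b^2 a b a)   [inverse elimination on a] = x*y^2*z - x^2*y - y*z^2 + y

x*y^2*z - x^2*y - y*z^2 + y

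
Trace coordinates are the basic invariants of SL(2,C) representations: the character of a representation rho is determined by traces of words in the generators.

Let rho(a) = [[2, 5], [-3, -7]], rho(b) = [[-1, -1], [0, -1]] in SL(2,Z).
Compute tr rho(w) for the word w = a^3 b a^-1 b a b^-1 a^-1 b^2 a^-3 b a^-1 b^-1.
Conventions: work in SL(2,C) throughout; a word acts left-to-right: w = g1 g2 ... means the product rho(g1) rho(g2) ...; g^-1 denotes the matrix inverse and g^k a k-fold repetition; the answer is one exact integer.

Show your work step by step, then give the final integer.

102622

rho(a) = [[2, 5], [-3, -7]]
... * rho(a) = [[2, 5], [-3, -7]]  ->  [[-11, -25], [15, 34]]
... * rho(a) = [[2, 5], [-3, -7]]  ->  [[53, 120], [-72, -163]]
... * rho(b) = [[-1, -1], [0, -1]]  ->  [[-53, -173], [72, 235]]
... * rho(a^-1) = [[-7, -5], [3, 2]]  ->  [[-148, -81], [201, 110]]
... * rho(b) = [[-1, -1], [0, -1]]  ->  [[148, 229], [-201, -311]]
... * rho(a) = [[2, 5], [-3, -7]]  ->  [[-391, -863], [531, 1172]]
... * rho(b^-1) = [[-1, 1], [0, -1]]  ->  [[391, 472], [-531, -641]]
... * rho(a^-1) = [[-7, -5], [3, 2]]  ->  [[-1321, -1011], [1794, 1373]]
... * rho(b) = [[-1, -1], [0, -1]]  ->  [[1321, 2332], [-1794, -3167]]
... * rho(b) = [[-1, -1], [0, -1]]  ->  [[-1321, -3653], [1794, 4961]]
... * rho(a^-1) = [[-7, -5], [3, 2]]  ->  [[-1712, -701], [2325, 952]]
... * rho(a^-1) = [[-7, -5], [3, 2]]  ->  [[9881, 7158], [-13419, -9721]]
... * rho(a^-1) = [[-7, -5], [3, 2]]  ->  [[-47693, -35089], [64770, 47653]]
... * rho(b) = [[-1, -1], [0, -1]]  ->  [[47693, 82782], [-64770, -112423]]
... * rho(a^-1) = [[-7, -5], [3, 2]]  ->  [[-85505, -72901], [116121, 99004]]
... * rho(b^-1) = [[-1, 1], [0, -1]]  ->  [[85505, -12604], [-116121, 17117]]
tr = 85505 + 17117 = 102622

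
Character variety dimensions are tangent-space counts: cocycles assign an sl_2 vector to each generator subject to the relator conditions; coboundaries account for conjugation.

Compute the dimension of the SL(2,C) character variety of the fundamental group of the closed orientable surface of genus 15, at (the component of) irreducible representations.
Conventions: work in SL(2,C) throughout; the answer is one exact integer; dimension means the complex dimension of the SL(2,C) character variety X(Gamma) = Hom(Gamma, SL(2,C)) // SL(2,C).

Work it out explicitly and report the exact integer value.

84

Gamma = pi_1(Sigma_15) = < a_1, b_1, ..., a_15, b_15 | prod [a_i, b_i] > has 2g = 30 generators and 1 relator.
A cocycle assigns one sl_2 vector per generator subject to the relator condition d_2(z) = 0: dim of the unconstrained space is 3*2g = 90.
At an irreducible rho, H^2 = coker(d_2) vanishes (Poincare duality: H^2 is dual to H^0 = invariants = 0), so d_2 is surjective onto sl_2 and dim Z^1 = 90 - 3 = 87.
As always at irreducible rho, dim B^1 = 3.
Hence dim X = 87 - 3 = 84.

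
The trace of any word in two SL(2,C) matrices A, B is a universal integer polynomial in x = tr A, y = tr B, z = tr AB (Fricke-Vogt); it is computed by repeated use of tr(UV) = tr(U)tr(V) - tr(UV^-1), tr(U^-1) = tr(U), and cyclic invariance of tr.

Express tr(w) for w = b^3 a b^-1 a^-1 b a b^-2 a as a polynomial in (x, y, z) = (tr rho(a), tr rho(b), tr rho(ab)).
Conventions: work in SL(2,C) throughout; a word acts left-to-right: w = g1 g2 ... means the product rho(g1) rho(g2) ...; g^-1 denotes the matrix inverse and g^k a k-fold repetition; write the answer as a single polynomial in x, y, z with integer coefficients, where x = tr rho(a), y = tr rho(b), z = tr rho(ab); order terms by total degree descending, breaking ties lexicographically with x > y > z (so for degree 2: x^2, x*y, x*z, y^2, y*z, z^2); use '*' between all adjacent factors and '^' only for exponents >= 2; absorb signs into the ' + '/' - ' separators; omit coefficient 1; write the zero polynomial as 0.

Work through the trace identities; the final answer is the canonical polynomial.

-x^2*y^5*z^2 + 2*x^3*y^4*z + 2*x*y^6*z + 2*x*y^4*z^3 - x^4*y^3 - 2*x^2*y^5 - x^2*y^3*z^2 - y^7 - 2*y^5*z^2 - y^3*z^4 - 2*x^3*y^2*z - 8*x*y^4*z - 2*x*y^2*z^3 + x^4*y + 8*x^2*y^3 + x^2*y*z^2 + 7*y^5 + 8*y^3*z^2 + y*z^4 + x^3*z + 7*x*y^2*z + x*z^3 - 6*x^2*y - 14*y^3 - 6*y*z^2 - 3*x*z + 7*y

so tr(a b a) = tr(a)*tr(b a) - tr(b) = x*z - y
so tr(a^3 b) = tr(a)*tr(a b a) - tr(a b) = x^2*z - x*y - z
so tr(a^2) = tr(a)*tr(a) - tr(1) = x^2 - 2
reduce: tr(a^3) = tr(a)*tr(a^2) - tr(a) = x^3 - 3*x
tr(b a^3 b) = tr(b)*tr(a^3 b) - tr(a^3) = x^2*y*z - x^3 - x*y^2 - y*z + 3*x
tr(a b^3 a^2) = tr(b)*tr(b a^3 b) - tr(b a^3) = x^2*y^2*z - x^3*y - x*y^3 - x^2*z - y^2*z + 4*x*y + z
tr(a b a b) = tr(b a)*tr(b a) - tr(1)   [split at repeated b] = z^2 - 2
so tr(b a b^2 a) = tr(b)*tr(a b a b) - tr(a b a) = y*z^2 - x*z - y
reduce: tr(a b^2) = tr(b)*tr(a b) - tr(a) = y*z - x
tr(b a b^2) = tr(b)*tr(a b^2) - tr(a b) = y^2*z - x*y - z
reduce: tr(b a^2 b a b) = tr(a)*tr(b a b^2 a) - tr(b a b^2) = x*y*z^2 - x^2*z - y^2*z + z
tr(b a^2 b a) = tr(a)*tr(b a b a) - tr(b a b) = x*z^2 - y*z - x
so tr(a b^3 a^2 b) = tr(b)*tr(b a^2 b a b) - tr(b a^2 b a) = x*y^2*z^2 - x^2*y*z - y^3*z - x*z^2 + 2*y*z + x
tr(b^-1 a b^3 a^2) = tr(a b^3 a^2)*tr(b) - tr(a b^3 a^2 b) = x^2*y^3*z - x^3*y^2 - x*y^4 - x*y^2*z^2 + 4*x*y^2 + x*z^2 - y*z - x
so tr(a b^-2 a b^3 a) = tr(b^-1 a b^3 a^2)*tr(b) - tr(b^-1 a b^3 a^2 b) = x^2*y^4*z - x^3*y^3 - x*y^5 - x*y^3*z^2 - x^2*y^2*z + x^3*y + 5*x*y^3 + x*y*z^2 + x^2*z - 5*x*y - z
tr(b a^2 b^2 a) = tr(b)*tr(a b a^2 b) - tr(a b a^2) = x*y*z^2 - x^2*z - y^2*z + z
tr(b^2) = tr(b)*tr(b) - tr(1) = y^2 - 2
tr(b^3) = tr(b)*tr(b^2) - tr(b) = y^3 - 3*y
so tr(b a^2 b^2) = tr(a)*tr(b^3 a) - tr(b^3) = x*y^2*z - x^2*y - y^3 - x*z + 3*y
so tr(a^2 b a^2 b^2) = tr(a)*tr(b a^2 b^2 a) - tr(b a^2 b^2) = x^2*y*z^2 - x^3*z - 2*x*y^2*z + x^2*y + y^3 + 2*x*z - 3*y
tr(b a^2 b) = tr(b)*tr(a^2 b) - tr(a^2) = x*y*z - x^2 - y^2 + 2
tr(a^2 b a^2 b) = tr(a)*tr(b a^2 b a) - tr(b a^2 b) = x^2*z^2 - 2*x*y*z + y^2 - 2
so tr(a b a^2 b^3 a) = tr(b)*tr(a^2 b a^2 b^2) - tr(a^2 b a^2 b) = x^2*y^2*z^2 - x^3*y*z - 2*x*y^3*z + x^2*y^2 - x^2*z^2 + y^4 + 4*x*y*z - 4*y^2 + 2
tr(b a b a b a) = tr(a b a b)*tr(a b) - tr(b a)   [split at repeated a] = z^3 - 3*z
reduce: tr(a b a b a^2 b) = tr(a)*tr(b a b a b a) - tr(b a b a b) = x*z^3 - y*z^2 - 2*x*z + y
reduce: tr(a b a b a^2) = tr(a)*tr(a b a b a) - tr(a b a b) = x^2*z^2 - x*y*z - x^2 - z^2 + 2
so tr(b a b a b a^2 b) = tr(b)*tr(a b a b a^2 b) - tr(a b a b a^2) = x*y*z^3 - x^2*z^2 - y^2*z^2 - x*y*z + x^2 + y^2 + z^2 - 2
reduce: tr(a b a^2 b^3 a b) = tr(b)*tr(b a b a b a^2 b) - tr(b a b a b a^2) = x*y^2*z^3 - x^2*y*z^2 - y^3*z^2 - x*y^2*z - x*z^3 + x^2*y + y^3 + 2*y*z^2 + 2*x*z - 3*y
reduce: tr(a b^3 a b^-1 a b a) = tr(a b a^2 b^3 a)*tr(b) - tr(a b a^2 b^3 a b) = x^2*y^3*z^2 - x^3*y^2*z - 2*x*y^4*z - x*y^2*z^3 + x^2*y^3 + y^5 + y^3*z^2 + 5*x*y^2*z + x*z^3 - x^2*y - 5*y^3 - 2*y*z^2 - 2*x*z + 5*y
so tr(b a b a b a b) = tr(b)*tr(a b a b a b) - tr(a b a b a) = y*z^3 - x*z^2 - 2*y*z + x
reduce: tr(b a b a b^3 a) = tr(b)*tr(b a b a b a b) - tr(b a b a b a) = y^2*z^3 - x*y*z^2 - 2*y^2*z - z^3 + x*y + 3*z
so tr(b a b a b^2) = tr(b)*tr(b a b a b) - tr(b a b a) = y^2*z^2 - x*y*z - y^2 - z^2 + 2
tr(b a b a b^3) = tr(b)*tr(b a b a b^2) - tr(b a b a b) = y^3*z^2 - x*y^2*z - y^3 - 2*y*z^2 + x*z + 3*y
reduce: tr(a b a b a b^3 a) = tr(a)*tr(b a b a b^3 a) - tr(b a b a b^3) = x*y^2*z^3 - x^2*y*z^2 - y^3*z^2 - x*y^2*z - x*z^3 + x^2*y + y^3 + 2*y*z^2 + 2*x*z - 3*y
tr(a b a b a b a b) = tr(a b)*tr(a b a b a b) - tr(a^-1 b^-1 a^-1 b^-1)   [split at repeated a] = z^4 - 4*z^2 + 2
so tr(b a b a b a b a b) = tr(b)*tr(a b a b a b a b) - tr(a b a b a b a) = y*z^4 - x*z^3 - 3*y*z^2 + 2*x*z + y
tr(a b a b a b^3 a b) = tr(b)*tr(b a b a b a b a b) - tr(b a b a b a b a) = y^2*z^4 - x*y*z^3 - 3*y^2*z^2 - z^4 + 2*x*y*z + y^2 + 4*z^2 - 2
tr(a b^3 a b^-1 a b a b) = tr(a b a b a b^3 a)*tr(b) - tr(a b a b a b^3 a b) = x*y^3*z^3 - x^2*y^2*z^2 - y^4*z^2 - y^2*z^4 - x*y^3*z + x^2*y^2 + y^4 + 5*y^2*z^2 + z^4 - 4*y^2 - 4*z^2 + 2
reduce: tr(a b^3 a b^-1 a b a b^-1) = tr(a b^3 a b^-1 a b a)*tr(b) - tr(a b^3 a b^-1 a b a b) = x^2*y^4*z^2 - x^3*y^3*z - 2*x*y^5*z - 2*x*y^3*z^3 + x^2*y^4 + x^2*y^2*z^2 + y^6 + 2*y^4*z^2 + y^2*z^4 + 6*x*y^3*z + x*y*z^3 - 2*x^2*y^2 - 6*y^4 - 7*y^2*z^2 - z^4 - 2*x*y*z + 9*y^2 + 4*z^2 - 2
reduce: tr(b a b^-2 a b^3 a b^-1 a) = tr(a b^3 a b^-1 a b a b^-1)*tr(b) - tr(a b^3 a b^-1 a b a) = x^2*y^5*z^2 - x^3*y^4*z - 2*x*y^6*z - 2*x*y^4*z^3 + x^2*y^5 + y^7 + 2*y^5*z^2 + y^3*z^4 + x^3*y^2*z + 8*x*y^4*z + 2*x*y^2*z^3 - 3*x^2*y^3 - 7*y^5 - 8*y^3*z^2 - y*z^4 - 7*x*y^2*z - x*z^3 + x^2*y + 14*y^3 + 6*y*z^2 + 2*x*z - 7*y
so tr(b^3 a b^-1 a^-1 b a b^-2 a) = tr(b a b^-2 a b^3 a b^-1)*tr(a) - tr(b a b^-2 a b^3 a b^-1 a) = -x^2*y^5*z^2 + 2*x^3*y^4*z + 2*x*y^6*z + 2*x*y^4*z^3 - x^4*y^3 - 2*x^2*y^5 - x^2*y^3*z^2 - y^7 - 2*y^5*z^2 - y^3*z^4 - 2*x^3*y^2*z - 8*x*y^4*z - 2*x*y^2*z^3 + x^4*y + 8*x^2*y^3 + x^2*y*z^2 + 7*y^5 + 8*y^3*z^2 + y*z^4 + x^3*z + 7*x*y^2*z + x*z^3 - 6*x^2*y - 14*y^3 - 6*y*z^2 - 3*x*z + 7*y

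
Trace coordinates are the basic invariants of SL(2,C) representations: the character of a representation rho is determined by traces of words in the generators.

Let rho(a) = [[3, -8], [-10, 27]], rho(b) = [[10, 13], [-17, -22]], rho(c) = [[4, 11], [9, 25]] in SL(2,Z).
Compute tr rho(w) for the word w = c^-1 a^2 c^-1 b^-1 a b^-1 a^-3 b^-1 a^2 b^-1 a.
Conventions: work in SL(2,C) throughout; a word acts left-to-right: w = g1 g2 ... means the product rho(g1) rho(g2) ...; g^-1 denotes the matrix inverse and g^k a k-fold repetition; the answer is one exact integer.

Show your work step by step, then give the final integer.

rho(c^-1) = [[25, -11], [-9, 4]]
... * rho(a) = [[3, -8], [-10, 27]]  ->  [[185, -497], [-67, 180]]
... * rho(a) = [[3, -8], [-10, 27]]  ->  [[5525, -14899], [-2001, 5396]]
... * rho(c^-1) = [[25, -11], [-9, 4]]  ->  [[272216, -120371], [-98589, 43595]]
... * rho(b^-1) = [[-22, -13], [17, 10]]  ->  [[-8035059, -4742518], [2910073, 1717607]]
... * rho(a) = [[3, -8], [-10, 27]]  ->  [[23320003, -63767514], [-8445851, 23094805]]
... * rho(b^-1) = [[-22, -13], [17, 10]]  ->  [[-1597087804, -940835179], [578420407, 340744113]]
... * rho(a^-1) = [[27, 8], [10, 3]]  ->  [[-52529722498, -15599207969], [19024792119, 5649595595]]
... * rho(a^-1) = [[27, 8], [10, 3]]  ->  [[-1574294587136, -467035403891], [570165343163, 169147123737]]
... * rho(a^-1) = [[27, 8], [10, 3]]  ->  [[-47176307891582, -13995462908761], [17085935502771, 5068764116515]]
... * rho(b^-1) = [[-22, -13], [17, 10]]  ->  [[799955904165867, 473337373502956], [-289721591080207, -171429520370873]]
... * rho(a) = [[3, -8], [-10, 27]]  ->  [[-2333506022531959, 6380461851252876], [845130430468109, -2310824321371915]]
... * rho(a) = [[3, -8], [-10, 27]]  ->  [[-70805136580124637, 190940518164083324], [25643634505123477, -69153300120786577]]
... * rho(b^-1) = [[-22, -13], [17, 10]]  ->  [[4803701813552158522, 2829871957182453521], [-1739766061166088303, -1024900249774470971]]
... * rho(a) = [[3, -8], [-10, 27]]  ->  [[-13887614131168059644, 37976928335508976891], [5029704314246444801, -13754178254582009793]]
tr = -13887614131168059644 + -13754178254582009793 = -27641792385750069437

-27641792385750069437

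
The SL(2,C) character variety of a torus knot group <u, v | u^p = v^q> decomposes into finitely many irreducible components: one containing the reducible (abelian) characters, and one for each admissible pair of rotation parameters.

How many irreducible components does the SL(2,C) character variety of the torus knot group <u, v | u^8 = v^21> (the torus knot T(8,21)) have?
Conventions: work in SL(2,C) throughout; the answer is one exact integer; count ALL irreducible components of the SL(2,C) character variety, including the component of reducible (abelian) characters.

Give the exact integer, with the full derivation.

For T(8,21): irreducibility forces the central element u^8 = v^21 to one of +I, -I.
On an irreducible component, tr(u) is locked at 2*cos(pi*alpha/8) for some alpha in 1..7, and tr(v) at 2*cos(pi*beta/21) for some beta in 1..20.
The two central values (-1)^alpha I and (-1)^beta I must be the same matrix, so alpha and beta share a parity.
count pairs: odd alpha (4 choices) x odd beta (10), plus even alpha (3) x even beta (10): 4*10 + 3*10 = 70.
components with irreducible characters: 70; plus the single component of reducible (abelian) characters: total 71.

71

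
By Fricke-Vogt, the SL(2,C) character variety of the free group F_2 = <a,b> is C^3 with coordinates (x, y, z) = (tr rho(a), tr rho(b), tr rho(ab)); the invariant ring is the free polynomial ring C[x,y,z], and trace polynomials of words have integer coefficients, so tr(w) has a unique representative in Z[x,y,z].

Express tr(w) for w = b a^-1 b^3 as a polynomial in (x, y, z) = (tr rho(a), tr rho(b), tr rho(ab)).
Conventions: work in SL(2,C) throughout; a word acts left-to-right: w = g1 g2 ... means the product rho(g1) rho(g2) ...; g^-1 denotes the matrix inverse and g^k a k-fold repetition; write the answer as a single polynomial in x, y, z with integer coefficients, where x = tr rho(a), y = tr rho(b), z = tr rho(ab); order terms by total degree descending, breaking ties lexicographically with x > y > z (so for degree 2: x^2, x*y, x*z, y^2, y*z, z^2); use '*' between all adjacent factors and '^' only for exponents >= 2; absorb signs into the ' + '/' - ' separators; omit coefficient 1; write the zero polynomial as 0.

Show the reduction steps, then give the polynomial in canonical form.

tr(b^2) = tr(b) * tr(b) - tr(1) = y^2 - 2
tr(b^3) = tr(b) * tr(b^2) - tr(b) = y^3 - 3*y
tr(b^4) = tr(b) * tr(b^3) - tr(b^2) = y^4 - 4*y^2 + 2
tr(a b^2) = tr(b) * tr(a b) - tr(a) = y*z - x
tr(b a b^2) = tr(b) * tr(a b^2) - tr(a b) = y^2*z - x*y - z
tr(b^4 a) = tr(b) * tr(b a b^2) - tr(b a b) = y^3*z - x*y^2 - 2*y*z + x
tr(b a^-1 b^3) = tr(b^4) * tr(a) - tr(b^4 a) = x*y^4 - y^3*z - 3*x*y^2 + 2*y*z + x

x*y^4 - y^3*z - 3*x*y^2 + 2*y*z + x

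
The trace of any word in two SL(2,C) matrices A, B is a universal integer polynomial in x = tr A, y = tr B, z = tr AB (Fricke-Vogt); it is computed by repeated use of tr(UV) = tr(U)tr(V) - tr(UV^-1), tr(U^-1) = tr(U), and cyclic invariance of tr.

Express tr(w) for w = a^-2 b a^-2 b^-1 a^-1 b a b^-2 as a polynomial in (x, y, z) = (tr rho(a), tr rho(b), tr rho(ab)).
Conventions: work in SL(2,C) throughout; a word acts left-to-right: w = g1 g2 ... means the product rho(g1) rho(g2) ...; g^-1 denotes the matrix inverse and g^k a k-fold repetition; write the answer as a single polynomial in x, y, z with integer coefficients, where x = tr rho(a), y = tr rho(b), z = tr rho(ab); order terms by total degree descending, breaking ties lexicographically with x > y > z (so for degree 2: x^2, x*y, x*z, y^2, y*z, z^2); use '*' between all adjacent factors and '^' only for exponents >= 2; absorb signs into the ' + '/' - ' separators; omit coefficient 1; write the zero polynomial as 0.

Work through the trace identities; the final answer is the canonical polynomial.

and trace(a^-1 b) = trace(b) trace(a) - trace(b a)  (eliminate a^-1) = x*y - z
trace(b a b) = trace(b) trace(a b) - trace(a)  (reduce the b square) = y*z - x
trace(b a b a) = trace(b a) trace(b a) - trace(1)  (split on b) = z^2 - 2
and trace(b a b a^-1) = trace(b a b) trace(a) - trace(b a b a)  (eliminate a^-1) = x*y*z - x^2 - z^2 + 2
and trace(a^-2 b a b) = trace(b a b a^-1) trace(a) - trace(b a b)  (eliminate a^-1) = x^2*y*z - x^3 - x*z^2 - y*z + 3*x
trace(a^-1 b a b^-1 a^-1) = trace(a^-2 b a) trace(b) - trace(a^-2 b a b)  (eliminate b^-1) = -x^2*y*z + x^3 + x*y^2 + x*z^2 - 3*x
next, trace(b^2) = trace(b) trace(b) - trace(1)  (reduce the b square) = y^2 - 2
next, trace(b^2 a b) = trace(b) trace(a b^2) - trace(a b)  (reduce the b square) = y^2*z - x*y - z
next, trace(a b a) = trace(a) trace(b a) - trace(b)  (reduce the a square) = x*z - y
and trace(b^2 a b a) = trace(b) trace(a b a b) - trace(a b a)  (reduce the b square) = y*z^2 - x*z - y
and trace(a^-1 b^2 a b) = trace(b^2 a b) trace(a) - trace(b^2 a b a)  (eliminate a^-1) = x*y^2*z - x^2*y - y*z^2 + y
next, trace(b a b^-1 a^-1 b) = trace(a^-1 b^2 a) trace(b) - trace(a^-1 b^2 a b)  (eliminate b^-1) = -x*y^2*z + x^2*y + y^3 + y*z^2 - 3*y
trace(a^2) = trace(a) trace(a) - trace(1)  (reduce the a square) = x^2 - 2
trace(b a^2 b) = trace(b) trace(a^2 b) - trace(a^2)  (reduce the b square) = x*y*z - x^2 - y^2 + 2
and trace(b a^2 b a) = trace(a) trace(b a b a) - trace(b a b)  (reduce the a square) = x*z^2 - y*z - x
and trace(a b a^-1 b a) = trace(b a^2 b) trace(a) - trace(b a^2 b a)  (eliminate a^-1) = x^2*y*z - x^3 - x*y^2 - x*z^2 + y*z + 3*x
trace(b a^2 b a b) = trace(a) trace(b a b^2 a) - trace(b a b^2)  (reduce the a square) = x*y*z^2 - x^2*z - y^2*z + z
trace(b a b a b a) = trace(b a) trace(b a b a) - trace(b^-1 a^-1)  (split on b) = z^3 - 3*z
and trace(b a^2 b a b a) = trace(a) trace(b a b a b a) - trace(b a b a b)  (reduce the a square) = x*z^3 - y*z^2 - 2*x*z + y
trace(a b a b a^-1 b a) = trace(b a^2 b a b) trace(a) - trace(b a^2 b a b a)  (eliminate a^-1) = x^2*y*z^2 - x^3*z - x*y^2*z - x*z^3 + y*z^2 + 3*x*z - y
next, trace(b a b a b a b) = trace(b) trace(a b a b a b) - trace(a b a b a)  (reduce the b square) = y*z^3 - x*z^2 - 2*y*z + x
trace(b a b a b a b a) = trace(b a b a b a) trace(b a) - trace(a b a b)  (split on b) = z^4 - 4*z^2 + 2
trace(a b a b a^-1 b a b) = trace(b a b a b a b) trace(a) - trace(b a b a b a b a)  (eliminate a^-1) = x*y*z^3 - x^2*z^2 - z^4 - 2*x*y*z + x^2 + 4*z^2 - 2
trace(b a b a^-1 b a b^-1 a) = trace(a b a b a^-1 b a) trace(b) - trace(a b a b a^-1 b a b)  (eliminate b^-1) = x^2*y^2*z^2 - x^3*y*z - x*y^3*z - 2*x*y*z^3 + x^2*z^2 + y^2*z^2 + z^4 + 5*x*y*z - x^2 - y^2 - 4*z^2 + 2
and trace(a^-1 b a b^-1 a^-1 b a b) = trace(b a b a^-1 b a b^-1) trace(a) - trace(b a b a^-1 b a b^-1 a)  (eliminate a^-1) = -x^2*y^2*z^2 + 2*x^3*y*z + x*y^3*z + 2*x*y*z^3 - x^4 - x^2*y^2 - 2*x^2*z^2 - y^2*z^2 - z^4 - 4*x*y*z + 4*x^2 + y^2 + 4*z^2 - 2
trace(b^-1 a^-1 b a b^-1 a^-1 b a) = trace(a^-1 b a b^-1 a^-1 b a) trace(b) - trace(a^-1 b a b^-1 a^-1 b a b)  (eliminate b^-1) = x^2*y^2*z^2 - 2*x^3*y*z - 2*x*y^3*z - 2*x*y*z^3 + x^4 + 2*x^2*y^2 + 2*x^2*z^2 + y^4 + 2*y^2*z^2 + z^4 + 4*x*y*z - 4*x^2 - 4*y^2 - 4*z^2 + 2
trace(a^-1 b a^-1 b^-1 a^-1 b a b^-1) = trace(b^-1 a^-1 b a b^-1 a^-1 b) trace(a) - trace(b^-1 a^-1 b a b^-1 a^-1 b a)  (eliminate a^-1) = -x^2*y^2*z^2 + x^3*y*z + 2*x*y^3*z + 2*x*y*z^3 - x^2*y^2 - x^2*z^2 - y^4 - 2*y^2*z^2 - z^4 - 4*x*y*z + x^2 + 4*y^2 + 4*z^2 - 2
next, trace(b^-1 a^-1 b a b^-1 a^-2 b a^-1) = trace(a^-1 b a^-1 b^-1 a^-1 b a b^-1) trace(a) - trace(a^-1 b a^-1 b^-1 a^-1 b a b^-1 a)  (eliminate a^-1) = -x^3*y^2*z^2 + x^4*y*z + 2*x^2*y^3*z + 2*x^2*y*z^3 - x^3*y^2 - x^3*z^2 - x*y^4 - 2*x*y^2*z^2 - x*z^4 - 4*x^2*y*z + x^3 + 4*x*y^2 + 4*x*z^2 - 3*x
next, trace(b a b^-1 a) = trace(a b a) trace(b) - trace(a b a b)  (eliminate b^-1) = x*y*z - y^2 - z^2 + 2
next, trace(b a b^-1 a^-1) = trace(b a b^-1) trace(a) - trace(b a b^-1 a)  (eliminate a^-1) = -x*y*z + x^2 + y^2 + z^2 - 2
and trace(a^-1 b a b^-1 a^-2) = trace(b a b^-1 a^-2) trace(a) - trace(b a b^-1 a^-1)  (eliminate a^-1) = -x^3*y*z + x^4 + x^2*y^2 + x^2*z^2 + x*y*z - 4*x^2 - y^2 - z^2 + 2
trace(a^-2 b a^-2 b^-1 a^-1 b a b^-1) = trace(b^-1 a^-1 b a b^-1 a^-2 b a^-1) trace(a) - trace(b^-1 a^-1 b a b^-1 a^-2 b)  (eliminate a^-1) = -x^4*y^2*z^2 + x^5*y*z + 2*x^3*y^3*z + 2*x^3*y*z^3 - x^4*y^2 - x^4*z^2 - x^2*y^4 - 2*x^2*y^2*z^2 - x^2*z^4 - 3*x^3*y*z + 3*x^2*y^2 + 3*x^2*z^2 - x*y*z + x^2 + y^2 + z^2 - 2
trace(b a^-1 b) = trace(b^2) trace(a) - trace(b^2 a)  (eliminate a^-1) = x*y^2 - y*z - x
next, trace(b a^-1 b a^-1) = trace(b a^-1 b) trace(a) - trace(b a^-1 b a)  (eliminate a^-1) = x^2*y^2 - 2*x*y*z + z^2 - 2
trace(a^-2 b a^-1 b) = trace(b a^-1 b a^-1) trace(a) - trace(b a^-1 b)  (eliminate a^-1) = x^3*y^2 - 2*x^2*y*z - x*y^2 + x*z^2 + y*z - x
and trace(a^-1 b a^-1 b a^-2) = trace(a^-2 b a^-1 b) trace(a) - trace(a^-2 b a^-1 b a)  (eliminate a^-1) = x^4*y^2 - 2*x^3*y*z - 2*x^2*y^2 + x^2*z^2 + 3*x*y*z - x^2 - z^2 + 2
trace(b^3) = trace(b) trace(b^2) - trace(b)  (reduce the b square) = y^3 - 3*y
trace(b a^-1 b^2) = trace(b^3) trace(a) - trace(b^3 a)  (eliminate a^-1) = x*y^3 - y^2*z - 2*x*y + z
trace(b a^-1 b a^-1 b) = trace(b a^-1 b^2) trace(a) - trace(b a^-1 b^2 a)  (eliminate a^-1) = x^2*y^3 - 2*x*y^2*z - x^2*y + y*z^2 + x*z - y
trace(b a^-1 b a b) = trace(b a b^2) trace(a) - trace(b a b^2 a)  (eliminate a^-1) = x*y^2*z - x^2*y - y*z^2 + y
trace(b a^-1 b a b a) = trace(b a b a b) trace(a) - trace(b a b a b a)  (eliminate a^-1) = x*y*z^2 - x^2*z - z^3 - x*y + 3*z
next, trace(b a^-1 b a^-1 b a) = trace(b a^-1 b a b) trace(a) - trace(b a^-1 b a b a)  (eliminate a^-1) = x^2*y^2*z - x^3*y - 2*x*y*z^2 + x^2*z + z^3 + 2*x*y - 3*z
next, trace(a^-1 b a^-1 b a^-1 b) = trace(b a^-1 b a^-1 b) trace(a) - trace(b a^-1 b a^-1 b a)  (eliminate a^-1) = x^3*y^3 - 3*x^2*y^2*z + 3*x*y*z^2 - z^3 - 3*x*y + 3*z
and trace(a^-1 b a^-1 b a^-2 b) = trace(a^-1 b a^-1 b a^-1 b) trace(a) - trace(a^-1 b a^-1 b a^-1 b a)  (eliminate a^-1) = x^4*y^3 - 3*x^3*y^2*z - x^2*y^3 + 3*x^2*y*z^2 + 2*x*y^2*z - x*z^3 - 2*x^2*y - y*z^2 + 2*x*z + y
trace(a^-1 b a^-2 b^-1 a^-1 b) = trace(a^-1 b a^-1 b a^-2) trace(b) - trace(a^-1 b a^-1 b a^-2 b)  (eliminate b^-1) = x^3*y^2*z - x^2*y^3 - 2*x^2*y*z^2 + x*y^2*z + x*z^3 + x^2*y - 2*x*z + y
trace(a^-2 b a^-2 b^-1 a^-1 b a b^-2) = trace(a^-2 b a^-2 b^-1 a^-1 b a b^-1) trace(b) - trace(a^-2 b a^-2 b^-1 a^-1 b a)  (eliminate b^-1) = -x^4*y^3*z^2 + x^5*y^2*z + 2*x^3*y^4*z + 2*x^3*y^2*z^3 - x^4*y^3 - x^4*y*z^2 - x^2*y^5 - 2*x^2*y^3*z^2 - x^2*y*z^4 - 4*x^3*y^2*z + 4*x^2*y^3 + 5*x^2*y*z^2 - 2*x*y^2*z - x*z^3 + y^3 + y*z^2 + 2*x*z - 3*y

-x^4*y^3*z^2 + x^5*y^2*z + 2*x^3*y^4*z + 2*x^3*y^2*z^3 - x^4*y^3 - x^4*y*z^2 - x^2*y^5 - 2*x^2*y^3*z^2 - x^2*y*z^4 - 4*x^3*y^2*z + 4*x^2*y^3 + 5*x^2*y*z^2 - 2*x*y^2*z - x*z^3 + y^3 + y*z^2 + 2*x*z - 3*y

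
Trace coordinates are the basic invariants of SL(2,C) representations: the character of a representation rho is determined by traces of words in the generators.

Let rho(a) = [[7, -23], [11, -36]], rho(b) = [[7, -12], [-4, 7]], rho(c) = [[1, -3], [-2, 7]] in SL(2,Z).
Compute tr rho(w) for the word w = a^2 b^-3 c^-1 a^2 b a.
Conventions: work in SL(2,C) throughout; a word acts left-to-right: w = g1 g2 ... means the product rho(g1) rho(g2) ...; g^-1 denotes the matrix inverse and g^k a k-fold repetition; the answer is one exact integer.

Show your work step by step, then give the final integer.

-890317165296

rho(a) = [[7, -23], [11, -36]]
... * rho(a) = [[7, -23], [11, -36]]  ->  [[-204, 667], [-319, 1043]]
... * rho(b^-1) = [[7, 12], [4, 7]]  ->  [[1240, 2221], [1939, 3473]]
... * rho(b^-1) = [[7, 12], [4, 7]]  ->  [[17564, 30427], [27465, 47579]]
... * rho(b^-1) = [[7, 12], [4, 7]]  ->  [[244656, 423757], [382571, 662633]]
... * rho(c^-1) = [[7, 3], [2, 1]]  ->  [[2560106, 1157725], [4003263, 1810346]]
... * rho(a) = [[7, -23], [11, -36]]  ->  [[30655717, -100560538], [47936647, -157247505]]
... * rho(a) = [[7, -23], [11, -36]]  ->  [[-891575899, 2915097877], [-1394166026, 4558367299]]
... * rho(b) = [[7, -12], [-4, 7]]  ->  [[-17901422801, 31104595927], [-27992631378, 48638563405]]
... * rho(a) = [[7, -23], [11, -36]]  ->  [[216840595590, -708032728949], [339075777809, -1107157760886]]
tr = 216840595590 + -1107157760886 = -890317165296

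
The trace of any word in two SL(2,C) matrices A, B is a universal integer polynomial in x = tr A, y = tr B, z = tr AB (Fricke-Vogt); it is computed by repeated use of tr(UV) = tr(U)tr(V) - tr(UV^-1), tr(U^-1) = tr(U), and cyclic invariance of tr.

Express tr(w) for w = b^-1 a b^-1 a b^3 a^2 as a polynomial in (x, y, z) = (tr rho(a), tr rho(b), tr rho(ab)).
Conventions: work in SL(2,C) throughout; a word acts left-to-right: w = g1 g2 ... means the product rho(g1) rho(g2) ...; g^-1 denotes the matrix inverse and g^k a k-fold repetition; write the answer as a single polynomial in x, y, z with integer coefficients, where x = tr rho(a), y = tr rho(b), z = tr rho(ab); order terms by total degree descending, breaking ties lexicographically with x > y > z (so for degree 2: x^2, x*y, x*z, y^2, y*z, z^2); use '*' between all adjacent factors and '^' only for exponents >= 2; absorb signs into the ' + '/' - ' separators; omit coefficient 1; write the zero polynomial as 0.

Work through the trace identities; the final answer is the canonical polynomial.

tr(a^2 b) = tr(a) * tr(b a) - tr(b) = x*z - y
tr(a^2) = tr(a) * tr(a) - tr(1) = x^2 - 2
tr(a b^2 a) = tr(b) * tr(a^2 b) - tr(a^2) = x*y*z - x^2 - y^2 + 2
tr(a b^2) = tr(b) * tr(a b) - tr(a) = y*z - x
tr(b^2 a^3) = tr(a) * tr(a b^2 a) - tr(a b^2) = x^2*y*z - x^3 - x*y^2 - y*z + 3*x
tr(b a^4 b) = tr(a) * tr(b^2 a^3) - tr(b^2 a^2) = x^3*y*z - x^4 - x^2*y^2 - 2*x*y*z + 4*x^2 + y^2 - 2
tr(b a^3) = tr(a) * tr(b a^2) - tr(b a) = x^2*z - x*y - z
tr(b a^4) = tr(a) * tr(b a^3) - tr(b a^2) = x^3*z - x^2*y - 2*x*z + y
tr(a b^3 a^3) = tr(b) * tr(b a^4 b) - tr(b a^4) = x^3*y^2*z - x^4*y - x^2*y^3 - x^3*z - 2*x*y^2*z + 5*x^2*y + y^3 + 2*x*z - 3*y
tr(b a b a) = tr(b a) * tr(b a) - tr(1)   [split at repeated b] = z^2 - 2
tr(a^2 b a b) = tr(a) * tr(b a b a) - tr(b a b) = x*z^2 - y*z - x
tr(a b a b^2 a) = tr(b) * tr(a^2 b a b) - tr(a^2 b a) = x*y*z^2 - x^2*z - y^2*z + z
tr(a b a b^2) = tr(b) * tr(a b a b) - tr(a b a) = y*z^2 - x*z - y
tr(b a^3 b a b) = tr(a) * tr(a b a b^2 a) - tr(a b a b^2) = x^2*y*z^2 - x^3*z - x*y^2*z - y*z^2 + 2*x*z + y
tr(b a^3 b a) = tr(a) * tr(b a b a^2) - tr(b a b a) = x^2*z^2 - x*y*z - x^2 - z^2 + 2
tr(a b^3 a^3 b) = tr(b) * tr(b a^3 b a b) - tr(b a^3 b a) = x^2*y^2*z^2 - x^3*y*z - x*y^3*z - x^2*z^2 - y^2*z^2 + 3*x*y*z + x^2 + y^2 + z^2 - 2
tr(a b^-1 a b^3 a^2) = tr(a b^3 a^3) * tr(b) - tr(a b^3 a^3 b) = x^3*y^3*z - x^4*y^2 - x^2*y^4 - x^2*y^2*z^2 - x*y^3*z + 5*x^2*y^2 + x^2*z^2 + y^4 + y^2*z^2 - x*y*z - x^2 - 4*y^2 - z^2 + 2
tr(b^3 a^2 b a) = tr(b) * tr(b a^2 b a b) - tr(b a^2 b a) = x*y^2*z^2 - x^2*y*z - y^3*z - x*z^2 + 2*y*z + x
tr(b a^2 b^2) = tr(b) * tr(a^2 b^2) - tr(a^2 b) = x*y^2*z - x^2*y - y^3 - x*z + 3*y
tr(b^3 a^2 b) = tr(b) * tr(b a^2 b^2) - tr(b a^2 b) = x*y^3*z - x^2*y^2 - y^4 - 2*x*y*z + x^2 + 4*y^2 - 2
tr(a b^3 a^2 b a) = tr(a) * tr(b^3 a^2 b a) - tr(b^3 a^2 b) = x^2*y^2*z^2 - x^3*y*z - 2*x*y^3*z + x^2*y^2 - x^2*z^2 + y^4 + 4*x*y*z - 4*y^2 + 2
tr(a b a b a b) = tr(a b) * tr(a b a b) - tr(a^-1 b^-1)   [split at repeated a] = z^3 - 3*z
tr(b a b a b^2 a) = tr(b) * tr(a b a b a b) - tr(a b a b a) = y*z^3 - x*z^2 - 2*y*z + x
tr(b a b a b^2) = tr(b) * tr(a b a b^2) - tr(a b a b) = y^2*z^2 - x*y*z - y^2 - z^2 + 2
tr(a^2 b a b a b^2) = tr(a) * tr(b a b a b^2 a) - tr(b a b a b^2) = x*y*z^3 - x^2*z^2 - y^2*z^2 - x*y*z + x^2 + y^2 + z^2 - 2
tr(a^2 b a b a b) = tr(a) * tr(b a b a b a) - tr(b a b a b) = x*z^3 - y*z^2 - 2*x*z + y
tr(a b^3 a^2 b a b) = tr(b) * tr(a^2 b a b a b^2) - tr(a^2 b a b a b) = x*y^2*z^3 - x^2*y*z^2 - y^3*z^2 - x*y^2*z - x*z^3 + x^2*y + y^3 + 2*y*z^2 + 2*x*z - 3*y
tr(a b^-1 a b^3 a^2 b) = tr(a b^3 a^2 b a) * tr(b) - tr(a b^3 a^2 b a b) = x^2*y^3*z^2 - x^3*y^2*z - 2*x*y^4*z - x*y^2*z^3 + x^2*y^3 + y^5 + y^3*z^2 + 5*x*y^2*z + x*z^3 - x^2*y - 5*y^3 - 2*y*z^2 - 2*x*z + 5*y
tr(b^-1 a b^-1 a b^3 a^2) = tr(a b^-1 a b^3 a^2) * tr(b) - tr(a b^-1 a b^3 a^2 b) = x^3*y^4*z - x^4*y^3 - x^2*y^5 - 2*x^2*y^3*z^2 + x^3*y^2*z + x*y^4*z + x*y^2*z^3 + 4*x^2*y^3 + x^2*y*z^2 - 6*x*y^2*z - x*z^3 + y^3 + y*z^2 + 2*x*z - 3*y

x^3*y^4*z - x^4*y^3 - x^2*y^5 - 2*x^2*y^3*z^2 + x^3*y^2*z + x*y^4*z + x*y^2*z^3 + 4*x^2*y^3 + x^2*y*z^2 - 6*x*y^2*z - x*z^3 + y^3 + y*z^2 + 2*x*z - 3*y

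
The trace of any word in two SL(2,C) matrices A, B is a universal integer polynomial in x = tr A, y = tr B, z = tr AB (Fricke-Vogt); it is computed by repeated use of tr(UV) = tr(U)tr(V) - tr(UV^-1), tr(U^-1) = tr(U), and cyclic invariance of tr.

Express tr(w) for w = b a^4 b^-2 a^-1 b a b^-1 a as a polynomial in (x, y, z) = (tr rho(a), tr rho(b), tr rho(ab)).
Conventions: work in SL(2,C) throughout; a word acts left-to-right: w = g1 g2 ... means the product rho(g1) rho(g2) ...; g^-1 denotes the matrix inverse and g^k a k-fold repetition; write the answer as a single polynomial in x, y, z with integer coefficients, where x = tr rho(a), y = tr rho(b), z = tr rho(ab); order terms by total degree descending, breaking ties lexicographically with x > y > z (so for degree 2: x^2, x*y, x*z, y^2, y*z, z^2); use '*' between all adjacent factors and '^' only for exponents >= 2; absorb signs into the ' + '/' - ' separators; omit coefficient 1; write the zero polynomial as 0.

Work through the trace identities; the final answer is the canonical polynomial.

trace(b a b a) = trace(a b)*trace(a b) - trace(1) = z^2 - 2
use: trace(b a b) = trace(b)*trace(a b) - trace(a) = y*z - x
trace(b a^2 b a) = trace(a)*trace(b a b a) - trace(b a b) = x*z^2 - y*z - x
use: trace(a^2 b) = trace(a)*trace(b a) - trace(b) = x*z - y
trace(a^2) = trace(a)*trace(a) - trace(1) = x^2 - 2
trace(b a^2 b) = trace(b)*trace(a^2 b) - trace(a^2) = x*y*z - x^2 - y^2 + 2
apply: trace(a b a^2 b a) = trace(a)*trace(b a^2 b a) - trace(b a^2 b) = x^2*z^2 - 2*x*y*z + y^2 - 2
trace(a b a^3 b a) = trace(a)*trace(a b a^2 b a) - trace(a b a^2 b) = x^3*z^2 - 2*x^2*y*z + x*y^2 - x*z^2 + y*z - x
trace(b a b a b a) = trace(b a)*trace(b a b a) - trace(b^-1 a^-1) = z^3 - 3*z
trace(b a b a b) = trace(b)*trace(a b a b) - trace(a b a) = y*z^2 - x*z - y
use: trace(a b a b a b a) = trace(a)*trace(b a b a b a) - trace(b a b a b) = x*z^3 - y*z^2 - 2*x*z + y
trace(a b a^3 b a b) = trace(a)*trace(a b a b a b a) - trace(a b a b a b) = x^2*z^3 - x*y*z^2 - 2*x^2*z - z^3 + x*y + 3*z
trace(b a b^-1 a b a^3) = trace(a b a^3 b a)*trace(b) - trace(a b a^3 b a b) = x^3*y*z^2 - 2*x^2*y^2*z - x^2*z^3 + x*y^3 + 2*x^2*z + y^2*z + z^3 - 2*x*y - 3*z
use: trace(a^2 b a) = trace(a)*trace(b a^2) - trace(b a) = x^2*z - x*y - z
use: trace(a^2 b a^2) = trace(a)*trace(a^2 b a) - trace(a^2 b) = x^3*z - x^2*y - 2*x*z + y
trace(a^2 b a^3) = trace(a)*trace(a^2 b a^2) - trace(a^2 b a) = x^4*z - x^3*y - 3*x^2*z + 2*x*y + z
apply: trace(b^2 a^2 b a^3) = trace(b)*trace(a^2 b a^3 b) - trace(a^2 b a^3) = x^3*y*z^2 - x^4*z - 2*x^2*y^2*z + x^3*y + x*y^3 - x*y*z^2 + 3*x^2*z + y^2*z - 3*x*y - z
apply: trace(b^2 a^2 b a^2) = trace(b)*trace(a^2 b a^2 b) - trace(a^2 b a^2) = x^2*y*z^2 - x^3*z - 2*x*y^2*z + x^2*y + y^3 + 2*x*z - 3*y
use: trace(b a^2 b a^4 b) = trace(a)*trace(b^2 a^2 b a^3) - trace(b^2 a^2 b a^2) = x^4*y*z^2 - x^5*z - 2*x^3*y^2*z + x^4*y + x^2*y^3 - 2*x^2*y*z^2 + 4*x^3*z + 3*x*y^2*z - 4*x^2*y - y^3 - 3*x*z + 3*y
trace(b a^4 b a b a) = trace(a)*trace(b a b a b a^3) - trace(b a b a b a^2) = x^3*z^3 - x^2*y*z^2 - 2*x^3*z - 2*x*z^3 + x^2*y + y*z^2 + 5*x*z - y
trace(a b a b a^2) = trace(a)*trace(a b a b a) - trace(a b a b) = x^2*z^2 - x*y*z - x^2 - z^2 + 2
trace(a^4 b a b) = trace(a)*trace(a b a b a^2) - trace(a b a b a) = x^3*z^2 - x^2*y*z - x^3 - 2*x*z^2 + y*z + 3*x
apply: trace(b a^4 b a b) = trace(b)*trace(a^4 b a b) - trace(a^4 b a) = x^3*y*z^2 - x^4*z - x^2*y^2*z - 2*x*y*z^2 + 3*x^2*z + y^2*z + x*y - z
trace(b a^2 b a^4 b a) = trace(a)*trace(b a^4 b a b a) - trace(b a^4 b a b) = x^4*z^3 - 2*x^3*y*z^2 - x^4*z + x^2*y^2*z - 2*x^2*z^3 + x^3*y + 3*x*y*z^2 + 2*x^2*z - y^2*z - 2*x*y + z
use: trace(a b a^4 b a^-1 b a) = trace(b a^2 b a^4 b)*trace(a) - trace(b a^2 b a^4 b a) = x^5*y*z^2 - x^6*z - 2*x^4*y^2*z - x^4*z^3 + x^5*y + x^3*y^3 + 5*x^4*z + 2*x^2*y^2*z + 2*x^2*z^3 - 5*x^3*y - x*y^3 - 3*x*y*z^2 - 5*x^2*z + y^2*z + 5*x*y - z
apply: trace(b^2 a b a b a^3) = trace(b)*trace(a b a b a^3 b) - trace(a b a b a^3) = x^2*y*z^3 - x^3*z^2 - x*y^2*z^2 - x^2*y*z - y*z^3 + x^3 + x*y^2 + 2*x*z^2 + 2*y*z - 3*x
trace(b^2 a b a b a) = trace(b)*trace(a b a b a b) - trace(a b a b a) = y*z^3 - x*z^2 - 2*y*z + x
trace(b^2 a b a b) = trace(b)*trace(a b a b^2) - trace(a b a b) = y^2*z^2 - x*y*z - y^2 - z^2 + 2
apply: trace(b^2 a b a b a^2) = trace(a)*trace(b^2 a b a b a) - trace(b^2 a b a b) = x*y*z^3 - x^2*z^2 - y^2*z^2 - x*y*z + x^2 + y^2 + z^2 - 2
trace(b a b a b a^4 b) = trace(a)*trace(b^2 a b a b a^3) - trace(b^2 a b a b a^2) = x^3*y*z^3 - x^4*z^2 - x^2*y^2*z^2 - x^3*y*z - 2*x*y*z^3 + x^4 + x^2*y^2 + 3*x^2*z^2 + y^2*z^2 + 3*x*y*z - 4*x^2 - y^2 - z^2 + 2
use: trace(b a b a b a b a) = trace(b a b a b a)*trace(b a) - trace(a b a b) = z^4 - 4*z^2 + 2
apply: trace(a b a b a b a b a) = trace(a)*trace(b a b a b a b a) - trace(b a b a b a b) = x*z^4 - y*z^3 - 3*x*z^2 + 2*y*z + x
use: trace(a^2 b a b a b a b a) = trace(a)*trace(a b a b a b a b a) - trace(a b a b a b a b) = x^2*z^4 - x*y*z^3 - 3*x^2*z^2 - z^4 + 2*x*y*z + x^2 + 4*z^2 - 2
apply: trace(b a b a b a^4 b a) = trace(a)*trace(a^2 b a b a b a b a) - trace(a^2 b a b a b a b) = x^3*z^4 - x^2*y*z^3 - 3*x^3*z^2 - 2*x*z^4 + 2*x^2*y*z + y*z^3 + x^3 + 7*x*z^2 - 2*y*z - 3*x
trace(a b a^4 b a^-1 b a b) = trace(b a b a b a^4 b)*trace(a) - trace(b a b a b a^4 b a) = x^4*y*z^3 - x^5*z^2 - x^3*y^2*z^2 - x^3*z^4 - x^4*y*z - x^2*y*z^3 + x^5 + x^3*y^2 + 6*x^3*z^2 + x*y^2*z^2 + 2*x*z^4 + x^2*y*z - y*z^3 - 5*x^3 - x*y^2 - 8*x*z^2 + 2*y*z + 5*x
trace(a^-1 b a b^-1 a b a^4 b) = trace(a b a^4 b a^-1 b a)*trace(b) - trace(a b a^4 b a^-1 b a b) = x^5*y^2*z^2 - x^6*y*z - 2*x^4*y^3*z - 2*x^4*y*z^3 + x^5*y^2 + x^5*z^2 + x^3*y^4 + x^3*y^2*z^2 + x^3*z^4 + 6*x^4*y*z + 2*x^2*y^3*z + 3*x^2*y*z^3 - x^5 - 6*x^3*y^2 - 6*x^3*z^2 - x*y^4 - 4*x*y^2*z^2 - 2*x*z^4 - 6*x^2*y*z + y^3*z + y*z^3 + 5*x^3 + 6*x*y^2 + 8*x*z^2 - 3*y*z - 5*x
apply: trace(b^-1 a^-1 b a b^-1 a b a^4) = trace(a^-1 b a b^-1 a b a^4)*trace(b) - trace(a^-1 b a b^-1 a b a^4 b) = -x^5*y^2*z^2 + x^6*y*z + 2*x^4*y^3*z + 2*x^4*y*z^3 - x^5*y^2 - x^5*z^2 - x^3*y^4 - x^3*z^4 - 6*x^4*y*z - 4*x^2*y^3*z - 4*x^2*y*z^3 + x^5 + 6*x^3*y^2 + 6*x^3*z^2 + 2*x*y^4 + 4*x*y^2*z^2 + 2*x*z^4 + 8*x^2*y*z - 5*x^3 - 8*x*y^2 - 8*x*z^2 + 5*x
use: trace(b a^4 b^-2 a^-1 b a b^-1 a) = trace(b^-1 a^-1 b a b^-1 a b a^4)*trace(b) - trace(b^-1 a^-1 b a b^-1 a b a^4 b) = -x^5*y^3*z^2 + x^6*y^2*z + 2*x^4*y^4*z + 2*x^4*y^2*z^3 - x^5*y^3 - x^5*y*z^2 - x^3*y^5 - x^3*y*z^4 - 6*x^4*y^2*z - 4*x^2*y^4*z - 4*x^2*y^2*z^3 + x^5*y + 6*x^3*y^3 + 5*x^3*y*z^2 + 2*x*y^5 + 4*x*y^3*z^2 + 2*x*y*z^4 + 10*x^2*y^2*z + x^2*z^3 - 5*x^3*y - 9*x*y^3 - 8*x*y*z^2 - 2*x^2*z - y^2*z - z^3 + 7*x*y + 3*z

-x^5*y^3*z^2 + x^6*y^2*z + 2*x^4*y^4*z + 2*x^4*y^2*z^3 - x^5*y^3 - x^5*y*z^2 - x^3*y^5 - x^3*y*z^4 - 6*x^4*y^2*z - 4*x^2*y^4*z - 4*x^2*y^2*z^3 + x^5*y + 6*x^3*y^3 + 5*x^3*y*z^2 + 2*x*y^5 + 4*x*y^3*z^2 + 2*x*y*z^4 + 10*x^2*y^2*z + x^2*z^3 - 5*x^3*y - 9*x*y^3 - 8*x*y*z^2 - 2*x^2*z - y^2*z - z^3 + 7*x*y + 3*z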